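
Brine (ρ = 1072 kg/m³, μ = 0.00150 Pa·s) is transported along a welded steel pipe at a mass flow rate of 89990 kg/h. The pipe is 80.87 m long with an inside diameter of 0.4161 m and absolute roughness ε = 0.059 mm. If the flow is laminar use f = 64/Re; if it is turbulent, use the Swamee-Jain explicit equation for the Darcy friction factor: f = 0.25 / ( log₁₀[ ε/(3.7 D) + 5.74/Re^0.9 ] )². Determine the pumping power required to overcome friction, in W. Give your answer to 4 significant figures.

P ≈ 1.517 W

ṁ = 89990 kg/h = 89990/3600 = 25 kg/s.
A = πD²/4 = π(0.4161)²/4 = 0.136 m²; mean velocity V = ṁ/(ρA) = 25/(1072 · 0.136) = 0.1715 m/s.
Reynolds number Re = ρVD/μ = 1072 · 0.1715 · 0.4161 / 0.0015 = 5.099e+04.
Re > 4000 → turbulent. Relative roughness ε/D = 5.9e-05/0.4161 = 0.000142. Swamee-Jain: f = 0.25/(log₁₀[0.000142/3.7 + 5.74/5.099e+04^0.9])² = 0.25/(log₁₀[3.83e-05 + 0.000333])² = 0.25/(-3.431)² = 0.02124.
Darcy-Weisbach: ΔP = f(L/D)(ρV²/2) = 0.02124·(80.87/0.4161)·(1072·0.1715²/2) = 0.02124·194.4·15.76 = 65.07 Pa.
Q = ṁ/ρ = 25/1072 = 0.02332 m³/s.
Pumping power P = QΔP = 0.02332·65.07 = 1.5174 W = 1.517 W.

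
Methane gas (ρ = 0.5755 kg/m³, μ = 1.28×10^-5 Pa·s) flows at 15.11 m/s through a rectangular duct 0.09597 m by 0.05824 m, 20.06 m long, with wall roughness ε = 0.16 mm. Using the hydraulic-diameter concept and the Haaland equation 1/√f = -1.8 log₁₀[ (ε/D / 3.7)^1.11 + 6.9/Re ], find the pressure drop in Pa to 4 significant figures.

Hydraulic diameter D_h = 4A/P = 4·(0.09597·0.05824)/(2·(0.09597+0.05824)) = 0.02236/0.3084 = 0.07249 m.
Re = ρVD_h/μ = 0.5755·15.11·0.07249/1.28e-05 = 4.925e+04.
ε/D_h = 0.00016/0.07249 = 0.00221; Haaland gives 1/√f = -1.8 log₁₀[0.000264+0.00014] = 6.109, so f = 0.02679.
ΔP = f(L/D_h)(ρV²/2) = 0.02679·20.06/0.07249·65.7 = 487.1 Pa.

ΔP ≈ 487.1 Pa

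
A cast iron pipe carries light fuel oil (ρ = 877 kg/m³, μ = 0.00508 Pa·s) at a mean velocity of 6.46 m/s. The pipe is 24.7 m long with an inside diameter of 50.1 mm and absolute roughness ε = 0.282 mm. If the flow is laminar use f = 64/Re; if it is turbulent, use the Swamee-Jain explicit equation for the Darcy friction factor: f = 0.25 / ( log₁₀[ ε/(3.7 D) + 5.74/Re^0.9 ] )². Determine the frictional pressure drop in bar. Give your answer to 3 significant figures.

ΔP ≈ 3.01 bar

Reynolds number Re = ρVD/μ = 877 · 6.46 · 0.0501 / 0.00508 = 5.587e+04.
Re > 4000 → turbulent. Relative roughness ε/D = 0.000282/0.0501 = 0.00563. Swamee-Jain: f = 0.25/(log₁₀[0.00563/3.7 + 5.74/5.587e+04^0.9])² = 0.25/(log₁₀[0.00152 + 0.000306])² = 0.25/(-2.738)² = 0.03335.
Darcy-Weisbach: ΔP = f(L/D)(ρV²/2) = 0.03335·(24.7/0.0501)·(877·6.46²/2) = 0.03335·493·1.83e+04 = 3.008e+05 Pa.
ΔP = 3.008e+05 Pa = 3.01 bar.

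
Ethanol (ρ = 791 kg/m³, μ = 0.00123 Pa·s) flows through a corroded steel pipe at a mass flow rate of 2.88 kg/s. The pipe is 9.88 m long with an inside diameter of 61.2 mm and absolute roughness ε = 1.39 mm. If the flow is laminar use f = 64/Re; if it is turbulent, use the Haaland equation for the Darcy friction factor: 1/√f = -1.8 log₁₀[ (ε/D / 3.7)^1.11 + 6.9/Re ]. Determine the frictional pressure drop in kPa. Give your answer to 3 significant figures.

A = πD²/4 = π(0.0612)²/4 = 0.002942 m²; mean velocity V = ṁ/(ρA) = 2.88/(791 · 0.002942) = 1.238 m/s.
Reynolds number Re = ρVD/μ = 791 · 1.238 · 0.0612 / 0.00123 = 4.871e+04.
Re > 4000 → turbulent. Relative roughness ε/D = 0.00139/0.0612 = 0.0227. Haaland: 1/√f = -1.8 log₁₀[(0.0227/3.7)^1.11 + 6.9/4.871e+04] = -1.8 log₁₀[0.00351 + 0.000142] = 4.388, so f = 0.05192.
Darcy-Weisbach: ΔP = f(L/D)(ρV²/2) = 0.05192·(9.88/0.0612)·(791·1.238²/2) = 0.05192·161.4·605.9 = 5079 Pa.
ΔP = 5079 Pa = 5.08 kPa.

ΔP ≈ 5.08 kPa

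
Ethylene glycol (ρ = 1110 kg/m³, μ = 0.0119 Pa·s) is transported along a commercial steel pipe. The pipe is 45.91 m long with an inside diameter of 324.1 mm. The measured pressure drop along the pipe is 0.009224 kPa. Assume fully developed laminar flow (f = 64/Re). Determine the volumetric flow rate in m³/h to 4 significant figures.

For laminar flow, f = 64/Re with Re = ρVD/μ, so Darcy-Weisbach reduces to ΔP = 32μLV/D². Solving for V: V = ΔP·D²/(32μL) = 9.224·(0.3241)²/(32·0.0119·45.91) = 0.05542 m/s.
Check: Re = ρVD/μ = 1110·0.05542·0.3241/0.0119 = 1675 < 2300, so the laminar assumption holds.
Q = V·A = 0.05542·(π/4·0.3241²) = 0.004572 m³/s = 16.46 m³/h.

Q ≈ 16.46 m³/h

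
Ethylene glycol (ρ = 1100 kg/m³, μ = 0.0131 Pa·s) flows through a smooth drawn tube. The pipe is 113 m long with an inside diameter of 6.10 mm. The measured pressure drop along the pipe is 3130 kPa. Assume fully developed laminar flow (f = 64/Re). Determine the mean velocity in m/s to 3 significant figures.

V ≈ 2.46 m/s

For laminar flow, f = 64/Re with Re = ρVD/μ, so Darcy-Weisbach reduces to ΔP = 32μLV/D². Solving for V: V = ΔP·D²/(32μL) = 3.13e+06·(0.0061)²/(32·0.0131·113) = 2.459 m/s.
Check: Re = ρVD/μ = 1100·2.459·0.0061/0.0131 = 1259 < 2300, so the laminar assumption holds.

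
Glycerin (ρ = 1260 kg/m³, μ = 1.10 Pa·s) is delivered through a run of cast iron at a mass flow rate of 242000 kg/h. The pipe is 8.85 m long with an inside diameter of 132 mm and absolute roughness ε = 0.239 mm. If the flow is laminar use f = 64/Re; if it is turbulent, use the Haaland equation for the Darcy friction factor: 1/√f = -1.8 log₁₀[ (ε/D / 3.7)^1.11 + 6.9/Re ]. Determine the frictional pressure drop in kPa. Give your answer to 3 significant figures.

ṁ = 242000 kg/h = 242000/3600 = 67.22 kg/s.
A = πD²/4 = π(0.132)²/4 = 0.01368 m²; mean velocity V = ṁ/(ρA) = 67.22/(1260 · 0.01368) = 3.899 m/s.
Reynolds number Re = ρVD/μ = 1260 · 3.899 · 0.132 / 1.1 = 589.5.
Re < 2300 → laminar flow, so f = 64/Re = 64/589.5 = 0.1086 (the turbulent correlation is not needed).
Darcy-Weisbach: ΔP = f(L/D)(ρV²/2) = 0.1086·(8.85/0.132)·(1260·3.899²/2) = 0.1086·67.05·9575 = 6.97e+04 Pa.
ΔP = 6.97e+04 Pa = 69.7 kPa.

ΔP ≈ 69.7 kPa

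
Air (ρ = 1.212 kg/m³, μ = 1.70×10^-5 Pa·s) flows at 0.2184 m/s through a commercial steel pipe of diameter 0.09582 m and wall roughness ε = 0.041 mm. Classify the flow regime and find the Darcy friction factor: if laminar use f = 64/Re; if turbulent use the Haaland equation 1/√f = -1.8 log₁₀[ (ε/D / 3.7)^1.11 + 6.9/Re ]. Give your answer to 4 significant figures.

Re = ρVD/μ = 1.212·0.2184·0.09582/1.7e-05 = 1492.
Re < 2300 → laminar, so f = 64/Re = 0.0429 (roughness is irrelevant in laminar flow).

f ≈ 0.04290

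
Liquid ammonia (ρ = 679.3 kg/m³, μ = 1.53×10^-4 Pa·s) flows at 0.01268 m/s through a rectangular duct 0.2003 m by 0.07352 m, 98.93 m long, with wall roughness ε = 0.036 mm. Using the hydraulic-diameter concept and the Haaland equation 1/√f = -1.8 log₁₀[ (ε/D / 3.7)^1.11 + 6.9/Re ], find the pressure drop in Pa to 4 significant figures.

Hydraulic diameter D_h = 4A/P = 4·(0.2003·0.07352)/(2·(0.2003+0.07352)) = 0.0589/0.5476 = 0.1076 m.
Re = ρVD_h/μ = 679.3·0.01268·0.1076/0.000153 = 6055.
ε/D_h = 3.6e-05/0.1076 = 0.000335; Haaland gives 1/√f = -1.8 log₁₀[3.25e-05+0.00114] = 5.276, so f = 0.03593.
ΔP = f(L/D_h)(ρV²/2) = 0.03593·98.93/0.1076·0.05461 = 1.804 Pa.

ΔP ≈ 1.804 Pa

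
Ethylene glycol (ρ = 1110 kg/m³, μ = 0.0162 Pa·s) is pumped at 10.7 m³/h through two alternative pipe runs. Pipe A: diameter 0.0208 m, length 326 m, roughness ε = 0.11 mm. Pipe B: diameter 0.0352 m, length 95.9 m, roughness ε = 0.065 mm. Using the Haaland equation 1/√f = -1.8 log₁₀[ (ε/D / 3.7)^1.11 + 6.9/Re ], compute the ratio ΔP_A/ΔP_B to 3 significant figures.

Pipe A: V = Q/A = 0.002972/0.0003398 = 8.747 m/s; Re = 1.247e+04; ε/D = 0.00529; Haaland → f = 0.03661; ΔP_A = f(L/D)(ρV²/2) = 2.437e+07 Pa.
Pipe B: V = Q/A = 0.002972/0.0009731 = 3.054 m/s; Re = 7366; ε/D = 0.00185; Haaland → f = 0.03575; ΔP_B = f(L/D)(ρV²/2) = 5.043e+05 Pa.
ΔP_A/ΔP_B = 2.437e+07/5.043e+05 = 48.3.

ΔP_A/ΔP_B ≈ 48.3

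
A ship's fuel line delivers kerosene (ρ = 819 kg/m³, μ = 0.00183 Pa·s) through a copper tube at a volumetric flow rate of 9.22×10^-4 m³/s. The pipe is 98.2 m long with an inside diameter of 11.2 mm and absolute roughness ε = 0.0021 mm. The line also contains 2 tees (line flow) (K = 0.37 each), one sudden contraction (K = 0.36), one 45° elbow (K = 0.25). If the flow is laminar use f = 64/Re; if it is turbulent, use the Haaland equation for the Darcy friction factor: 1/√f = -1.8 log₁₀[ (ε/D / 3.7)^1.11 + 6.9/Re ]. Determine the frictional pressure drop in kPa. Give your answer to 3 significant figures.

Cross-sectional area A = πD²/4 = π(0.0112)²/4 = 9.852e-05 m²; mean velocity V = Q/A = 0.000922/9.852e-05 = 9.358 m/s.
Reynolds number Re = ρVD/μ = 819 · 9.358 · 0.0112 / 0.00183 = 4.691e+04.
Re > 4000 → turbulent. Relative roughness ε/D = 2.1e-06/0.0112 = 0.000187. Haaland: 1/√f = -1.8 log₁₀[(0.000187/3.7)^1.11 + 6.9/4.691e+04] = -1.8 log₁₀[1.71e-05 + 0.000147] = 6.812, so f = 0.02155.
Total minor-loss coefficient ΣK = 2·0.37 + 1·0.36 + 1·0.25 = 1.35.
ΔP = [f·L/D + ΣK]·(ρV²/2) = [0.02155·98.2/0.0112 + 1.35]·(819·9.358²/2) = [188.9 + 1.35]·3.586e+04 = 6.824e+06 Pa.
ΔP = 6.824e+06 Pa = 6820 kPa.

ΔP ≈ 6820 kPa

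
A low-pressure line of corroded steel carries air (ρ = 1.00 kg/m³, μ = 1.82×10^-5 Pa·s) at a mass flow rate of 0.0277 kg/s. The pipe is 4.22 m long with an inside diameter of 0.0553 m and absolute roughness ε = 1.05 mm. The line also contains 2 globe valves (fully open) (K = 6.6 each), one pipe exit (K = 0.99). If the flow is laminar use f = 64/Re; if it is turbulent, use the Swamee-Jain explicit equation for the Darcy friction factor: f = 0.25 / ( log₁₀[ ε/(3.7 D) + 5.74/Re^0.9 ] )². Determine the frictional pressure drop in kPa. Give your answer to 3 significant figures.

ΔP ≈ 1.19 kPa

A = πD²/4 = π(0.0553)²/4 = 0.002402 m²; mean velocity V = ṁ/(ρA) = 0.0277/(1 · 0.002402) = 11.53 m/s.
Reynolds number Re = ρVD/μ = 1 · 11.53 · 0.0553 / 1.82e-05 = 3.504e+04.
Re > 4000 → turbulent. Relative roughness ε/D = 0.00105/0.0553 = 0.019. Swamee-Jain: f = 0.25/(log₁₀[0.019/3.7 + 5.74/3.504e+04^0.9])² = 0.25/(log₁₀[0.00513 + 0.000466])² = 0.25/(-2.252)² = 0.0493.
Total minor-loss coefficient ΣK = 2·6.6 + 1·0.99 = 14.2.
ΔP = [f·L/D + ΣK]·(ρV²/2) = [0.0493·4.22/0.0553 + 14.2]·(1·11.53²/2) = [3.762 + 14.2]·66.5 = 1194 Pa.
ΔP = 1194 Pa = 1.19 kPa.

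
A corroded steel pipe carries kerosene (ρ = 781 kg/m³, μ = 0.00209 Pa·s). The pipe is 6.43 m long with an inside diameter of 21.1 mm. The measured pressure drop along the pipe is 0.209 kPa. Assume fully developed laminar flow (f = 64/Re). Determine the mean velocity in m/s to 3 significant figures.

For laminar flow, f = 64/Re with Re = ρVD/μ, so Darcy-Weisbach reduces to ΔP = 32μLV/D². Solving for V: V = ΔP·D²/(32μL) = 209·(0.0211)²/(32·0.00209·6.43) = 0.2164 m/s.
Check: Re = ρVD/μ = 781·0.2164·0.0211/0.00209 = 1706 < 2300, so the laminar assumption holds.

V ≈ 0.216 m/s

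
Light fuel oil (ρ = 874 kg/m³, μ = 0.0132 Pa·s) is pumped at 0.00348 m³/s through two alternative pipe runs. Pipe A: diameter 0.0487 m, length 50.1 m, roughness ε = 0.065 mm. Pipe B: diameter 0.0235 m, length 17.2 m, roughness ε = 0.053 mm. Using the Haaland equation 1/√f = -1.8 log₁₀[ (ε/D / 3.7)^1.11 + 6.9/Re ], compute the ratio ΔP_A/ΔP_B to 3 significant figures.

ΔP_A/ΔP_B ≈ 0.0870

Pipe A: V = Q/A = 0.00348/0.001863 = 1.868 m/s; Re = 6024; ε/D = 0.00133; Haaland → f = 0.03702; ΔP_A = f(L/D)(ρV²/2) = 5.809e+04 Pa.
Pipe B: V = Q/A = 0.00348/0.0004337 = 8.023 m/s; Re = 1.248e+04; ε/D = 0.00226; Haaland → f = 0.03243; ΔP_B = f(L/D)(ρV²/2) = 6.678e+05 Pa.
ΔP_A/ΔP_B = 5.809e+04/6.678e+05 = 0.0870.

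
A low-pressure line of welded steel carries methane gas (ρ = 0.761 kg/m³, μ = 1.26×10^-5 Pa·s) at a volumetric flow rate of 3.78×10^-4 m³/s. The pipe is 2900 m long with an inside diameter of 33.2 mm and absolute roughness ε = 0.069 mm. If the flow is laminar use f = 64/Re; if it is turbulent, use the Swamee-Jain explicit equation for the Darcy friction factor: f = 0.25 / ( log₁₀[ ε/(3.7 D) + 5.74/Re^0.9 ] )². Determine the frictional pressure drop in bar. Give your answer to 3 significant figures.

Cross-sectional area A = πD²/4 = π(0.0332)²/4 = 0.0008657 m²; mean velocity V = Q/A = 0.000378/0.0008657 = 0.4366 m/s.
Reynolds number Re = ρVD/μ = 0.761 · 0.4366 · 0.0332 / 1.26e-05 = 875.5.
Re < 2300 → laminar flow, so f = 64/Re = 64/875.5 = 0.0731 (the turbulent correlation is not needed).
Darcy-Weisbach: ΔP = f(L/D)(ρV²/2) = 0.0731·(2900/0.0332)·(0.761·0.4366²/2) = 0.0731·8.735e+04·0.07254 = 463.2 Pa.
ΔP = 463.2 Pa = 0.00463 bar.

ΔP ≈ 0.00463 bar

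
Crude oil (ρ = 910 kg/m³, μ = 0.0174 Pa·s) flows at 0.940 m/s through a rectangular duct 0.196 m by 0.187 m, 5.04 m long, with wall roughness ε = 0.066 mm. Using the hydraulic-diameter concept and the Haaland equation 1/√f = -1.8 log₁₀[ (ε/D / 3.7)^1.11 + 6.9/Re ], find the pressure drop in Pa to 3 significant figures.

Hydraulic diameter D_h = 4A/P = 4·(0.196·0.187)/(2·(0.196+0.187)) = 0.1466/0.766 = 0.1914 m.
Re = ρVD_h/μ = 910·0.94·0.1914/0.0174 = 9409.
ε/D_h = 6.6e-05/0.1914 = 0.000345; Haaland gives 1/√f = -1.8 log₁₀[3.36e-05+0.000733] = 5.607, so f = 0.0318.
ΔP = f(L/D_h)(ρV²/2) = 0.0318·5.04/0.1914·402 = 336.7 Pa.

ΔP ≈ 337 Pa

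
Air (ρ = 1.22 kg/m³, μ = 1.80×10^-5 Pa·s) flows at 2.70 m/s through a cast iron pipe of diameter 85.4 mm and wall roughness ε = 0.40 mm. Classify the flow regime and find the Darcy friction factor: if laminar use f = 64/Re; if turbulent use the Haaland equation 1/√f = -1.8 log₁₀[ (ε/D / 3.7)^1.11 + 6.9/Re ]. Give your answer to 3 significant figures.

Re = ρVD/μ = 1.22·2.7·0.0854/1.8e-05 = 1.563e+04.
Re > 4000 → turbulent. ε/D = 0.0004/0.0854 = 0.00468; Haaland: 1/√f = -1.8 log₁₀[0.000608 + 0.000442] = 5.362, so f = 0.03478.

f ≈ 0.0348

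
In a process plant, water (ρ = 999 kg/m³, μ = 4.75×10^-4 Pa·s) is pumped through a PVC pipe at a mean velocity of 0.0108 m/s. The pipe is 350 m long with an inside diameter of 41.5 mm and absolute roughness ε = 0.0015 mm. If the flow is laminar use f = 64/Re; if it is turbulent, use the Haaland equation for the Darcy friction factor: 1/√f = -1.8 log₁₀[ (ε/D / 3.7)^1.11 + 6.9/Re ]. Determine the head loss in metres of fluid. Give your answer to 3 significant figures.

Reynolds number Re = ρVD/μ = 999 · 0.0108 · 0.0415 / 0.000475 = 942.6.
Re < 2300 → laminar flow, so f = 64/Re = 64/942.6 = 0.06789 (the turbulent correlation is not needed).
Darcy-Weisbach: ΔP = f(L/D)(ρV²/2) = 0.06789·(350/0.0415)·(999·0.0108²/2) = 0.06789·8434·0.05826 = 33.36 Pa.
Head loss h_f = ΔP/(ρg) = 33.36/(999·9.81) = 0.00340 m.

h_f ≈ 0.00340 m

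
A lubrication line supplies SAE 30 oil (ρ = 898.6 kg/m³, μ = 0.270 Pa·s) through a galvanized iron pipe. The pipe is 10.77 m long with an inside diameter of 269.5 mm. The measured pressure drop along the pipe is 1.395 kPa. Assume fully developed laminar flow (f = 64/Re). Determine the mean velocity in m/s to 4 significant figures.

V ≈ 1.089 m/s

For laminar flow, f = 64/Re with Re = ρVD/μ, so Darcy-Weisbach reduces to ΔP = 32μLV/D². Solving for V: V = ΔP·D²/(32μL) = 1395·(0.2695)²/(32·0.27·10.77) = 1.089 m/s.
Check: Re = ρVD/μ = 898.6·1.089·0.2695/0.27 = 976.6 < 2300, so the laminar assumption holds.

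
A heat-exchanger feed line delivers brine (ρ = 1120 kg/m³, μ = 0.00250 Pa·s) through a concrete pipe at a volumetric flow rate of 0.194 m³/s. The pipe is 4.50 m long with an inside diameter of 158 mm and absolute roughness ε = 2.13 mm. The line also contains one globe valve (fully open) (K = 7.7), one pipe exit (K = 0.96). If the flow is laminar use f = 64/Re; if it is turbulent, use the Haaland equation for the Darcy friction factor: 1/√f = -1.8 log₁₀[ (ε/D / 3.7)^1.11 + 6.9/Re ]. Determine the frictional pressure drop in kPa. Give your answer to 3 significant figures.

ΔP ≈ 541 kPa

Cross-sectional area A = πD²/4 = π(0.158)²/4 = 0.01961 m²; mean velocity V = Q/A = 0.194/0.01961 = 9.895 m/s.
Reynolds number Re = ρVD/μ = 1120 · 9.895 · 0.158 / 0.0025 = 7.004e+05.
Re > 4000 → turbulent. Relative roughness ε/D = 0.00213/0.158 = 0.0135. Haaland: 1/√f = -1.8 log₁₀[(0.0135/3.7)^1.11 + 6.9/7.004e+05] = -1.8 log₁₀[0.00196 + 9.85e-06] = 4.868, so f = 0.0422.
Total minor-loss coefficient ΣK = 1·7.7 + 1·0.96 = 8.66.
ΔP = [f·L/D + ΣK]·(ρV²/2) = [0.0422·4.5/0.158 + 8.66]·(1120·9.895²/2) = [1.202 + 8.66]·5.483e+04 = 5.407e+05 Pa.
ΔP = 5.407e+05 Pa = 541 kPa.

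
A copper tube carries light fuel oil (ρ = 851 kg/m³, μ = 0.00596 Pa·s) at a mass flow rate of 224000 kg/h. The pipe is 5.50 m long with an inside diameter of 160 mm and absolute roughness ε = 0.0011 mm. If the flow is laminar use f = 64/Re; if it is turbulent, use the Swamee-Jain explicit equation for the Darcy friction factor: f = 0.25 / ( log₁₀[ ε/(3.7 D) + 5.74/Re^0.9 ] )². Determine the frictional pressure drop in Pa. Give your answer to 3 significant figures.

ΔP ≈ 3600 Pa

ṁ = 224000 kg/h = 224000/3600 = 62.22 kg/s.
A = πD²/4 = π(0.16)²/4 = 0.02011 m²; mean velocity V = ṁ/(ρA) = 62.22/(851 · 0.02011) = 3.637 m/s.
Reynolds number Re = ρVD/μ = 851 · 3.637 · 0.16 / 0.00596 = 8.308e+04.
Re > 4000 → turbulent. Relative roughness ε/D = 1.1e-06/0.16 = 6.88e-06. Swamee-Jain: f = 0.25/(log₁₀[6.88e-06/3.7 + 5.74/8.308e+04^0.9])² = 0.25/(log₁₀[1.86e-06 + 0.000214])² = 0.25/(-3.665)² = 0.01861.
Darcy-Weisbach: ΔP = f(L/D)(ρV²/2) = 0.01861·(5.5/0.16)·(851·3.637²/2) = 0.01861·34.38·5627 = 3600 Pa.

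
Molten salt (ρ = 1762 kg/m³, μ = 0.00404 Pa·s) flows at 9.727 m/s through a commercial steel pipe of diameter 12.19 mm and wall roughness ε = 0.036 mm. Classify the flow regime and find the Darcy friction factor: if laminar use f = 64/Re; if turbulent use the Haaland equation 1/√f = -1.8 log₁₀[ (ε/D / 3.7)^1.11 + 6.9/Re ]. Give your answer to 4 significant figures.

Re = ρVD/μ = 1762·9.727·0.01219/0.00404 = 5.171e+04.
Re > 4000 → turbulent. ε/D = 3.6e-05/0.01219 = 0.00295; Haaland: 1/√f = -1.8 log₁₀[0.000364 + 0.000133] = 5.946, so f = 0.02829.

f ≈ 0.02829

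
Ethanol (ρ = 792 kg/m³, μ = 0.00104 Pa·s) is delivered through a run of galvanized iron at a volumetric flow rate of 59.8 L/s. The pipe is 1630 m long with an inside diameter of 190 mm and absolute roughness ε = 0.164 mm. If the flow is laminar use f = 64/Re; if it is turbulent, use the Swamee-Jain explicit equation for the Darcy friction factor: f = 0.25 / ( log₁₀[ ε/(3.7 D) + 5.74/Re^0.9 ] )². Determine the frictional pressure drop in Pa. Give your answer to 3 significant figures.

ΔP ≈ 304000 Pa

Q = 59.8 L/s = 59.8/1000 = 0.0598 m³/s.
Cross-sectional area A = πD²/4 = π(0.19)²/4 = 0.02835 m²; mean velocity V = Q/A = 0.0598/0.02835 = 2.109 m/s.
Reynolds number Re = ρVD/μ = 792 · 2.109 · 0.19 / 0.00104 = 3.052e+05.
Re > 4000 → turbulent. Relative roughness ε/D = 0.000164/0.19 = 0.000863. Swamee-Jain: f = 0.25/(log₁₀[0.000863/3.7 + 5.74/3.052e+05^0.9])² = 0.25/(log₁₀[0.000233 + 6.65e-05])² = 0.25/(-3.523)² = 0.02014.
Darcy-Weisbach: ΔP = f(L/D)(ρV²/2) = 0.02014·(1630/0.19)·(792·2.109²/2) = 0.02014·8579·1762 = 3.044e+05 Pa.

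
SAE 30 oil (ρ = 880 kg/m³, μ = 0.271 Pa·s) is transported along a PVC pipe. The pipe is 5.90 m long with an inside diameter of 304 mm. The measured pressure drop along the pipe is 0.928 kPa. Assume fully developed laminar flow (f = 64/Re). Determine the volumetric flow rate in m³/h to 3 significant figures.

For laminar flow, f = 64/Re with Re = ρVD/μ, so Darcy-Weisbach reduces to ΔP = 32μLV/D². Solving for V: V = ΔP·D²/(32μL) = 928·(0.304)²/(32·0.271·5.9) = 1.676 m/s.
Check: Re = ρVD/μ = 880·1.676·0.304/0.271 = 1655 < 2300, so the laminar assumption holds.
Q = V·A = 1.676·(π/4·0.304²) = 0.1217 m³/s = 438 m³/h.

Q ≈ 438 m³/h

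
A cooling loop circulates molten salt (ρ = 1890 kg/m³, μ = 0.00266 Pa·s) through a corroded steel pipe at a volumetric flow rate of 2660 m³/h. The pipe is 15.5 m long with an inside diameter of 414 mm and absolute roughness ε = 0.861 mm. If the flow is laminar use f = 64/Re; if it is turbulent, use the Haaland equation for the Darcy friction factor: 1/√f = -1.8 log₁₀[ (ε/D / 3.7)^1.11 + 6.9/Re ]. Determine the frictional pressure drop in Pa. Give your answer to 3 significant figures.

Q = 2660 m³/h = 2660/3600 = 0.7389 m³/s.
Cross-sectional area A = πD²/4 = π(0.414)²/4 = 0.1346 m²; mean velocity V = Q/A = 0.7389/0.1346 = 5.489 m/s.
Reynolds number Re = ρVD/μ = 1890 · 5.489 · 0.414 / 0.00266 = 1.615e+06.
Re > 4000 → turbulent. Relative roughness ε/D = 0.000861/0.414 = 0.00208. Haaland: 1/√f = -1.8 log₁₀[(0.00208/3.7)^1.11 + 6.9/1.615e+06] = -1.8 log₁₀[0.000247 + 4.27e-06] = 6.48, so f = 0.02381.
Darcy-Weisbach: ΔP = f(L/D)(ρV²/2) = 0.02381·(15.5/0.414)·(1890·5.489²/2) = 0.02381·37.44·2.847e+04 = 2.538e+04 Pa.

ΔP ≈ 25400 Pa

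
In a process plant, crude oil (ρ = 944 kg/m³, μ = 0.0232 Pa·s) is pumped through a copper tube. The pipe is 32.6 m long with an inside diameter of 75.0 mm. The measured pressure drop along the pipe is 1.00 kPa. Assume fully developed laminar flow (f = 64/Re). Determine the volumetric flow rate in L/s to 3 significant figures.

For laminar flow, f = 64/Re with Re = ρVD/μ, so Darcy-Weisbach reduces to ΔP = 32μLV/D². Solving for V: V = ΔP·D²/(32μL) = 1000·(0.075)²/(32·0.0232·32.6) = 0.2324 m/s.
Check: Re = ρVD/μ = 944·0.2324·0.075/0.0232 = 709.3 < 2300, so the laminar assumption holds.
Q = V·A = 0.2324·(π/4·0.075²) = 0.001027 m³/s = 1.03 L/s.

Q ≈ 1.03 L/s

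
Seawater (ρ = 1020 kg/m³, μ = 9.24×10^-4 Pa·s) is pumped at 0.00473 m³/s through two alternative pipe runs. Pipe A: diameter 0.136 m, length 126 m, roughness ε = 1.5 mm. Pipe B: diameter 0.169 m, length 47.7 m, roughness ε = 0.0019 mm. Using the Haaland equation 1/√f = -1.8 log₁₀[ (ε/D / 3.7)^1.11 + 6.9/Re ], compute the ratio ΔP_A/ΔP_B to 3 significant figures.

Pipe A: V = Q/A = 0.00473/0.01453 = 0.3256 m/s; Re = 4.888e+04; ε/D = 0.011; Haaland → f = 0.04034; ΔP_A = f(L/D)(ρV²/2) = 2021 Pa.
Pipe B: V = Q/A = 0.00473/0.02243 = 0.2109 m/s; Re = 3.934e+04; ε/D = 1.12e-05; Haaland → f = 0.0219; ΔP_B = f(L/D)(ρV²/2) = 140.2 Pa.
ΔP_A/ΔP_B = 2021/140.2 = 14.4.

ΔP_A/ΔP_B ≈ 14.4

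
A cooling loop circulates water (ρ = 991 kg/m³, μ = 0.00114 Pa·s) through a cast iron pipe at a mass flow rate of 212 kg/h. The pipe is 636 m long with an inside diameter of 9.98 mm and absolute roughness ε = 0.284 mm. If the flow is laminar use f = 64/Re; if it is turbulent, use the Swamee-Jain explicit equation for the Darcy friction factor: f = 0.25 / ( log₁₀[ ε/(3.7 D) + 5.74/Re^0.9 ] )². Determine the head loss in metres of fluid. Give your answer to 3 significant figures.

ṁ = 212 kg/h = 212/3600 = 0.05889 kg/s.
A = πD²/4 = π(0.00998)²/4 = 7.823e-05 m²; mean velocity V = ṁ/(ρA) = 0.05889/(991 · 7.823e-05) = 0.7596 m/s.
Reynolds number Re = ρVD/μ = 991 · 0.7596 · 0.00998 / 0.00114 = 6590.
Re > 4000 → turbulent. Relative roughness ε/D = 0.000284/0.00998 = 0.0285. Swamee-Jain: f = 0.25/(log₁₀[0.0285/3.7 + 5.74/6590^0.9])² = 0.25/(log₁₀[0.00769 + 0.0021])² = 0.25/(-2.009)² = 0.06193.
Darcy-Weisbach: ΔP = f(L/D)(ρV²/2) = 0.06193·(636/0.00998)·(991·0.7596²/2) = 0.06193·6.373e+04·285.9 = 1.128e+06 Pa.
Head loss h_f = ΔP/(ρg) = 1.128e+06/(991·9.81) = 116 m.

h_f ≈ 116 m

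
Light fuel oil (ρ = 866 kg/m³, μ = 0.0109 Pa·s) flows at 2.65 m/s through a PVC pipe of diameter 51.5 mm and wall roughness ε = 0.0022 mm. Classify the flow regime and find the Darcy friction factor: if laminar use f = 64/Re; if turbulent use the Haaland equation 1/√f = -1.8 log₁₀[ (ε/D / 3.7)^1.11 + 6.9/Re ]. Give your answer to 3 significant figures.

f ≈ 0.0303

Re = ρVD/μ = 866·2.65·0.0515/0.0109 = 1.084e+04.
Re > 4000 → turbulent. ε/D = 2.2e-06/0.0515 = 4.27e-05; Haaland: 1/√f = -1.8 log₁₀[3.31e-06 + 0.000636] = 5.749, so f = 0.03025.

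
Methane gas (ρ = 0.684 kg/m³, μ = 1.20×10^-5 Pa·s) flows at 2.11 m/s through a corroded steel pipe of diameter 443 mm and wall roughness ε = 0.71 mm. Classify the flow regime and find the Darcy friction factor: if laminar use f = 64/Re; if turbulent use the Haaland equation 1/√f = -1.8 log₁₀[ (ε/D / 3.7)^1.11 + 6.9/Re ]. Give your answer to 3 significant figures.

Re = ρVD/μ = 0.684·2.11·0.443/1.2e-05 = 5.328e+04.
Re > 4000 → turbulent. ε/D = 0.00071/0.443 = 0.0016; Haaland: 1/√f = -1.8 log₁₀[0.000185 + 0.00013] = 6.305, so f = 0.02516.

f ≈ 0.0252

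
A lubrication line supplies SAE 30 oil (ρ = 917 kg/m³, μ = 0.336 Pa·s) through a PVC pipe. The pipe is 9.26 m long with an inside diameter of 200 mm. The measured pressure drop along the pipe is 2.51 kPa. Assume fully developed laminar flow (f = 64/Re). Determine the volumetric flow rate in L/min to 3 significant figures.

Q ≈ 1900 L/min

For laminar flow, f = 64/Re with Re = ρVD/μ, so Darcy-Weisbach reduces to ΔP = 32μLV/D². Solving for V: V = ΔP·D²/(32μL) = 2510·(0.2)²/(32·0.336·9.26) = 1.008 m/s.
Check: Re = ρVD/μ = 917·1.008·0.2/0.336 = 550.4 < 2300, so the laminar assumption holds.
Q = V·A = 1.008·(π/4·0.2²) = 0.03168 m³/s = 1900 L/min.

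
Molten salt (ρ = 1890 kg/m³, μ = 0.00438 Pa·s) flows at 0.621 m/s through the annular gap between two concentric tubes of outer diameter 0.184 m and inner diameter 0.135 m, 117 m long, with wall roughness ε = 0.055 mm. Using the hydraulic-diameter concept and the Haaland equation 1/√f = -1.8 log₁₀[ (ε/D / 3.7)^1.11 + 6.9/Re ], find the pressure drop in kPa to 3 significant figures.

ΔP ≈ 26.4 kPa

Hydraulic diameter D_h = 4A/P = D_o - D_i = 0.184 - 0.135 = 0.049 m.
Re = ρVD_h/μ = 1890·0.621·0.049/0.00438 = 1.313e+04.
ε/D_h = 5.5e-05/0.049 = 0.00112; Haaland gives 1/√f = -1.8 log₁₀[0.000124+0.000526] = 5.737, so f = 0.03038.
ΔP = f(L/D_h)(ρV²/2) = 0.03038·117/0.049·364.4 = 2.644e+04 Pa.
ΔP = 26.4 kPa.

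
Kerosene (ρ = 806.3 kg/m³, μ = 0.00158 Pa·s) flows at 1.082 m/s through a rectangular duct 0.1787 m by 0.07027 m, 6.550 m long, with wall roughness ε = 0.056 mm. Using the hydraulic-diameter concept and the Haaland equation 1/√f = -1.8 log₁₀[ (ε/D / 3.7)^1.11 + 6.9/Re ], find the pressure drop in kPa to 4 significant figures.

ΔP ≈ 0.6753 kPa

Hydraulic diameter D_h = 4A/P = 4·(0.1787·0.07027)/(2·(0.1787+0.07027)) = 0.05023/0.4979 = 0.1009 m.
Re = ρVD_h/μ = 806.3·1.082·0.1009/0.00158 = 5.57e+04.
ε/D_h = 5.6e-05/0.1009 = 0.000555; Haaland gives 1/√f = -1.8 log₁₀[5.7e-05+0.000124] = 6.737, so f = 0.02203.
ΔP = f(L/D_h)(ρV²/2) = 0.02203·6.55/0.1009·472 = 675.3 Pa.
ΔP = 0.6753 kPa.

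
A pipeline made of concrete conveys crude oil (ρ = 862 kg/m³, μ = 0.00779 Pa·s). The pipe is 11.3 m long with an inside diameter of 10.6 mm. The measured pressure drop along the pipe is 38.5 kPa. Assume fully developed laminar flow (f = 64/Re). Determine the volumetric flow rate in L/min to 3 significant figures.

For laminar flow, f = 64/Re with Re = ρVD/μ, so Darcy-Weisbach reduces to ΔP = 32μLV/D². Solving for V: V = ΔP·D²/(32μL) = 3.85e+04·(0.0106)²/(32·0.00779·11.3) = 1.536 m/s.
Check: Re = ρVD/μ = 862·1.536·0.0106/0.00779 = 1801 < 2300, so the laminar assumption holds.
Q = V·A = 1.536·(π/4·0.0106²) = 0.0001355 m³/s = 8.13 L/min.

Q ≈ 8.13 L/min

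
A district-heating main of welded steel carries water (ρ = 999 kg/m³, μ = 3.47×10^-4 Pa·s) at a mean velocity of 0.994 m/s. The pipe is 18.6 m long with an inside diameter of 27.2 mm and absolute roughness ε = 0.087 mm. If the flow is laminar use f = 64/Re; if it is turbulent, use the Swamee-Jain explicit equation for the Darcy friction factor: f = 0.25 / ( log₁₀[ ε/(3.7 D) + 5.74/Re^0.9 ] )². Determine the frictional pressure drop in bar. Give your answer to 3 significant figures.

ΔP ≈ 0.0962 bar

Reynolds number Re = ρVD/μ = 999 · 0.994 · 0.0272 / 0.000347 = 7.784e+04.
Re > 4000 → turbulent. Relative roughness ε/D = 8.7e-05/0.0272 = 0.0032. Swamee-Jain: f = 0.25/(log₁₀[0.0032/3.7 + 5.74/7.784e+04^0.9])² = 0.25/(log₁₀[0.000864 + 0.000227])² = 0.25/(-2.962)² = 0.0285.
Darcy-Weisbach: ΔP = f(L/D)(ρV²/2) = 0.0285·(18.6/0.0272)·(999·0.994²/2) = 0.0285·683.8·493.5 = 9618 Pa.
ΔP = 9618 Pa = 0.0962 bar.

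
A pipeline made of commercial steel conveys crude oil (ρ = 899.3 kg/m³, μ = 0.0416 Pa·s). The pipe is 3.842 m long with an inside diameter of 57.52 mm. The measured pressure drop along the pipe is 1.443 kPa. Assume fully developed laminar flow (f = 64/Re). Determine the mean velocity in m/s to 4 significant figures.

For laminar flow, f = 64/Re with Re = ρVD/μ, so Darcy-Weisbach reduces to ΔP = 32μLV/D². Solving for V: V = ΔP·D²/(32μL) = 1443·(0.05752)²/(32·0.0416·3.842) = 0.9335 m/s.
Check: Re = ρVD/μ = 899.3·0.9335·0.05752/0.0416 = 1161 < 2300, so the laminar assumption holds.

V ≈ 0.9335 m/s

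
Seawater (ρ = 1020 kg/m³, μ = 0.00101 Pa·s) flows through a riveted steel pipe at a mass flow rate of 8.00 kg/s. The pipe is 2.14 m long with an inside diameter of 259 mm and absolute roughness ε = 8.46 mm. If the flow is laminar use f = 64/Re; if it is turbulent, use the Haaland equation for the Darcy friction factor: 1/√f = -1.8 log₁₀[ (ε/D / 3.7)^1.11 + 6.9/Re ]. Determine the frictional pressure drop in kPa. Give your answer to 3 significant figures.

A = πD²/4 = π(0.259)²/4 = 0.05269 m²; mean velocity V = ṁ/(ρA) = 8/(1020 · 0.05269) = 0.1489 m/s.
Reynolds number Re = ρVD/μ = 1020 · 0.1489 · 0.259 / 0.00101 = 3.894e+04.
Re > 4000 → turbulent. Relative roughness ε/D = 0.00846/0.259 = 0.0327. Haaland: 1/√f = -1.8 log₁₀[(0.0327/3.7)^1.11 + 6.9/3.894e+04] = -1.8 log₁₀[0.00525 + 0.000177] = 4.078, so f = 0.06013.
Darcy-Weisbach: ΔP = f(L/D)(ρV²/2) = 0.06013·(2.14/0.259)·(1020·0.1489²/2) = 0.06013·8.263·11.3 = 5.615 Pa.
ΔP = 5.615 Pa = 0.00562 kPa.

ΔP ≈ 0.00562 kPa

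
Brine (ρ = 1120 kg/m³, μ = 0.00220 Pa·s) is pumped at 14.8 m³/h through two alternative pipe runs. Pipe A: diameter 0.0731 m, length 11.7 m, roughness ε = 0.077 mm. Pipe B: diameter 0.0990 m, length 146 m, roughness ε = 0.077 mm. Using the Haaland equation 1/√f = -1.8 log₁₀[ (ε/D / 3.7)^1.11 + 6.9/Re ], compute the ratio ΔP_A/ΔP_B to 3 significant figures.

ΔP_A/ΔP_B ≈ 0.356

Pipe A: V = Q/A = 0.004111/0.004197 = 0.9796 m/s; Re = 3.645e+04; ε/D = 0.00105; Haaland → f = 0.02498; ΔP_A = f(L/D)(ρV²/2) = 2148 Pa.
Pipe B: V = Q/A = 0.004111/0.007698 = 0.5341 m/s; Re = 2.692e+04; ε/D = 0.000778; Haaland → f = 0.02564; ΔP_B = f(L/D)(ρV²/2) = 6040 Pa.
ΔP_A/ΔP_B = 2148/6040 = 0.356.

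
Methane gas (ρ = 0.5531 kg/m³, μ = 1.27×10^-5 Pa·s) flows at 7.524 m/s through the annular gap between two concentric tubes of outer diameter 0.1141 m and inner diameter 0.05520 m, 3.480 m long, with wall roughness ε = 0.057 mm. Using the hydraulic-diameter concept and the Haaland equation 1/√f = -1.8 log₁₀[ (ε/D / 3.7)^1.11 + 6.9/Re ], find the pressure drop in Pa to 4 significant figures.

Hydraulic diameter D_h = 4A/P = D_o - D_i = 0.1141 - 0.0552 = 0.0589 m.
Re = ρVD_h/μ = 0.5531·7.524·0.0589/1.27e-05 = 1.93e+04.
ε/D_h = 5.7e-05/0.0589 = 0.000968; Haaland gives 1/√f = -1.8 log₁₀[0.000106+0.000358] = 6.002, so f = 0.02776.
ΔP = f(L/D_h)(ρV²/2) = 0.02776·3.48/0.0589·15.66 = 25.68 Pa.

ΔP ≈ 25.68 Pa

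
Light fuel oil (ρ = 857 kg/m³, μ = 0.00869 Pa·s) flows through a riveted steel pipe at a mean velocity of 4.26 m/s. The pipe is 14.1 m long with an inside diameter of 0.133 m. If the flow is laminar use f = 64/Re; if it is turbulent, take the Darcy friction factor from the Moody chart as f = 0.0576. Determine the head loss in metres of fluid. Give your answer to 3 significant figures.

h_f ≈ 5.65 m

Reynolds number Re = ρVD/μ = 857 · 4.26 · 0.133 / 0.00869 = 5.588e+04.
Re > 4000 → turbulent; use the Moody-chart value f = 0.0576.
Darcy-Weisbach: ΔP = f(L/D)(ρV²/2) = 0.0576·(14.1/0.133)·(857·4.26²/2) = 0.0576·106·7776 = 4.749e+04 Pa.
Head loss h_f = ΔP/(ρg) = 4.749e+04/(857·9.81) = 5.65 m.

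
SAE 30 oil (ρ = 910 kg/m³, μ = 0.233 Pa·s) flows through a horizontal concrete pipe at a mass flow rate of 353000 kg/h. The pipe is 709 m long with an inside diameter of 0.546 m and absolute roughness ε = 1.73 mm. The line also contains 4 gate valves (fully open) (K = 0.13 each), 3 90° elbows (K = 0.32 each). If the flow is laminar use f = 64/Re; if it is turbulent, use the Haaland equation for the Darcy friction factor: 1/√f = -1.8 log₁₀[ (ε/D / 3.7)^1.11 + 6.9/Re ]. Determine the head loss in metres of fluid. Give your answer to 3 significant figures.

h_f ≈ 0.930 m

ṁ = 353000 kg/h = 353000/3600 = 98.06 kg/s.
A = πD²/4 = π(0.546)²/4 = 0.2341 m²; mean velocity V = ṁ/(ρA) = 98.06/(910 · 0.2341) = 0.4602 m/s.
Reynolds number Re = ρVD/μ = 910 · 0.4602 · 0.546 / 0.233 = 981.4.
Re < 2300 → laminar flow, so f = 64/Re = 64/981.4 = 0.06521 (the turbulent correlation is not needed).
Total minor-loss coefficient ΣK = 4·0.13 + 3·0.32 = 1.48.
ΔP = [f·L/D + ΣK]·(ρV²/2) = [0.06521·709/0.546 + 1.48]·(910·0.4602²/2) = [84.68 + 1.48]·96.37 = 8303 Pa.
Head loss h_f = ΔP/(ρg) = 8303/(910·9.81) = 0.930 m.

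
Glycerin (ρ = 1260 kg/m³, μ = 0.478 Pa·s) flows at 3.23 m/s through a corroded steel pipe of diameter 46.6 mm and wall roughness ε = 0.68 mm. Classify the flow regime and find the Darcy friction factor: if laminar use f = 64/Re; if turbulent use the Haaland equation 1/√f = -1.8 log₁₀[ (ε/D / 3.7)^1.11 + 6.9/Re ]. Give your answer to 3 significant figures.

f ≈ 0.161

Re = ρVD/μ = 1260·3.23·0.0466/0.478 = 396.8.
Re < 2300 → laminar, so f = 64/Re = 0.1613 (roughness is irrelevant in laminar flow).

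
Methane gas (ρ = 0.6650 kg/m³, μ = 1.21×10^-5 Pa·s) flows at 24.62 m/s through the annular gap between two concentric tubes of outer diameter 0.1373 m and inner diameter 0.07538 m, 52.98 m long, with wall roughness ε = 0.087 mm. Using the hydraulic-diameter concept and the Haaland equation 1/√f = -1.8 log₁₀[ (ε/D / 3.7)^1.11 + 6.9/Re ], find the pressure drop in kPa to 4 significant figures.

ΔP ≈ 4.070 kPa

Hydraulic diameter D_h = 4A/P = D_o - D_i = 0.1373 - 0.07538 = 0.06192 m.
Re = ρVD_h/μ = 0.665·24.62·0.06192/1.21e-05 = 8.378e+04.
ε/D_h = 8.7e-05/0.06192 = 0.00141; Haaland gives 1/√f = -1.8 log₁₀[0.00016+8.24e-05] = 6.509, so f = 0.0236.
ΔP = f(L/D_h)(ρV²/2) = 0.0236·52.98/0.06192·201.5 = 4070 Pa.
ΔP = 4.070 kPa.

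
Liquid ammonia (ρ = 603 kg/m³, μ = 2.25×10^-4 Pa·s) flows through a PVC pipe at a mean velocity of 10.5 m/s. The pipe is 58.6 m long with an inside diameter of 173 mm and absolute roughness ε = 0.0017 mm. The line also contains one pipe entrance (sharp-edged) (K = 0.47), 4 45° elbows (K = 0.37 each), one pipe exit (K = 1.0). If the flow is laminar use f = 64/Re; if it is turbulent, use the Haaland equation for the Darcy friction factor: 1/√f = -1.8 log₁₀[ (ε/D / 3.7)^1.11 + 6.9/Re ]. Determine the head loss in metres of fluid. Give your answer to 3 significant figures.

h_f ≈ 34.8 m

Reynolds number Re = ρVD/μ = 603 · 10.5 · 0.173 / 0.000225 = 4.868e+06.
Re > 4000 → turbulent. Relative roughness ε/D = 1.7e-06/0.173 = 9.83e-06. Haaland: 1/√f = -1.8 log₁₀[(9.83e-06/3.7)^1.11 + 6.9/4.868e+06] = -1.8 log₁₀[6.47e-07 + 1.42e-06] = 10.23, so f = 0.009549.
Total minor-loss coefficient ΣK = 1·0.47 + 4·0.37 + 1·1 = 2.95.
ΔP = [f·L/D + ΣK]·(ρV²/2) = [0.009549·58.6/0.173 + 2.95]·(603·10.5²/2) = [3.235 + 2.95]·3.324e+04 = 2.056e+05 Pa.
Head loss h_f = ΔP/(ρg) = 2.056e+05/(603·9.81) = 34.8 m.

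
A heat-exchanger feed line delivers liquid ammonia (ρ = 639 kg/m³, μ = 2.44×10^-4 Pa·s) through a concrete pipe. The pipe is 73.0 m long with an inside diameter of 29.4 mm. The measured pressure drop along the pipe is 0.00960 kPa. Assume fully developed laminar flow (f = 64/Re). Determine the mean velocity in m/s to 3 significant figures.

V ≈ 0.0146 m/s

For laminar flow, f = 64/Re with Re = ρVD/μ, so Darcy-Weisbach reduces to ΔP = 32μLV/D². Solving for V: V = ΔP·D²/(32μL) = 9.6·(0.0294)²/(32·0.000244·73) = 0.01456 m/s.
Check: Re = ρVD/μ = 639·0.01456·0.0294/0.000244 = 1121 < 2300, so the laminar assumption holds.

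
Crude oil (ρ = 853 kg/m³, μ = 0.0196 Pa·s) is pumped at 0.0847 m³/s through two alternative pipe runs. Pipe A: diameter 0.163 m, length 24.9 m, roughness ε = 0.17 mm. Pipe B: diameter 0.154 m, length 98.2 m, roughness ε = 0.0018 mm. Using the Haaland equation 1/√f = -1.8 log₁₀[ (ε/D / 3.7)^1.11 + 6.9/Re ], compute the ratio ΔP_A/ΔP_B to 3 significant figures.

Pipe A: V = Q/A = 0.0847/0.02087 = 4.059 m/s; Re = 2.879e+04; ε/D = 0.00104; Haaland → f = 0.02592; ΔP_A = f(L/D)(ρV²/2) = 2.783e+04 Pa.
Pipe B: V = Q/A = 0.0847/0.01863 = 4.547 m/s; Re = 3.048e+04; ε/D = 1.17e-05; Haaland → f = 0.02325; ΔP_B = f(L/D)(ρV²/2) = 1.307e+05 Pa.
ΔP_A/ΔP_B = 2.783e+04/1.307e+05 = 0.213.

ΔP_A/ΔP_B ≈ 0.213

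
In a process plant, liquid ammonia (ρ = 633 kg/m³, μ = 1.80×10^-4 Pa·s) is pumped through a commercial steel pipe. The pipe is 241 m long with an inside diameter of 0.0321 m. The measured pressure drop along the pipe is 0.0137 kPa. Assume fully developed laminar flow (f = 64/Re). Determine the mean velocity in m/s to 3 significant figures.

For laminar flow, f = 64/Re with Re = ρVD/μ, so Darcy-Weisbach reduces to ΔP = 32μLV/D². Solving for V: V = ΔP·D²/(32μL) = 13.7·(0.0321)²/(32·0.00018·241) = 0.01017 m/s.
Check: Re = ρVD/μ = 633·0.01017·0.0321/0.00018 = 1148 < 2300, so the laminar assumption holds.

V ≈ 0.0102 m/s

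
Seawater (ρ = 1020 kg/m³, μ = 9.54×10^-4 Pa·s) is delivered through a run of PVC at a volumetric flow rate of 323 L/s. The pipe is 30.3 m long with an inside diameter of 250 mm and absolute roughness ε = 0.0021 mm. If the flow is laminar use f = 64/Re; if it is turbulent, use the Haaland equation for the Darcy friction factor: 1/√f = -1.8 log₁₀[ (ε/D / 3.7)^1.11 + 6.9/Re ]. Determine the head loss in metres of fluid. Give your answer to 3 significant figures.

Q = 323 L/s = 323/1000 = 0.323 m³/s.
Cross-sectional area A = πD²/4 = π(0.25)²/4 = 0.04909 m²; mean velocity V = Q/A = 0.323/0.04909 = 6.58 m/s.
Reynolds number Re = ρVD/μ = 1020 · 6.58 · 0.25 / 0.000954 = 1.759e+06.
Re > 4000 → turbulent. Relative roughness ε/D = 2.1e-06/0.25 = 8.4e-06. Haaland: 1/√f = -1.8 log₁₀[(8.4e-06/3.7)^1.11 + 6.9/1.759e+06] = -1.8 log₁₀[5.44e-07 + 3.92e-06] = 9.63, so f = 0.01078.
Darcy-Weisbach: ΔP = f(L/D)(ρV²/2) = 0.01078·(30.3/0.25)·(1020·6.58²/2) = 0.01078·121.2·2.208e+04 = 2.886e+04 Pa.
Head loss h_f = ΔP/(ρg) = 2.886e+04/(1020·9.81) = 2.88 m.

h_f ≈ 2.88 m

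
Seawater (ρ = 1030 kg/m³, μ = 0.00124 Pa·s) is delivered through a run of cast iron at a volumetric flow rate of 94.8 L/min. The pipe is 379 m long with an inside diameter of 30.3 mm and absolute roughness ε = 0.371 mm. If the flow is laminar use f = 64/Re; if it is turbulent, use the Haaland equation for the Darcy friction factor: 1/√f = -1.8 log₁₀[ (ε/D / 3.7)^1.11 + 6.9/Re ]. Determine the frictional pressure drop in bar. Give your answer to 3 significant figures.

Q = 94.8 L/min = 94.8/60000 = 0.00158 m³/s.
Cross-sectional area A = πD²/4 = π(0.0303)²/4 = 0.0007211 m²; mean velocity V = Q/A = 0.00158/0.0007211 = 2.191 m/s.
Reynolds number Re = ρVD/μ = 1030 · 2.191 · 0.0303 / 0.00124 = 5.515e+04.
Re > 4000 → turbulent. Relative roughness ε/D = 0.000371/0.0303 = 0.0122. Haaland: 1/√f = -1.8 log₁₀[(0.0122/3.7)^1.11 + 6.9/5.515e+04] = -1.8 log₁₀[0.00177 + 0.000125] = 4.902, so f = 0.04161.
Darcy-Weisbach: ΔP = f(L/D)(ρV²/2) = 0.04161·(379/0.0303)·(1030·2.191²/2) = 0.04161·1.251e+04·2473 = 1.287e+06 Pa.
ΔP = 1.287e+06 Pa = 12.9 bar.

ΔP ≈ 12.9 bar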